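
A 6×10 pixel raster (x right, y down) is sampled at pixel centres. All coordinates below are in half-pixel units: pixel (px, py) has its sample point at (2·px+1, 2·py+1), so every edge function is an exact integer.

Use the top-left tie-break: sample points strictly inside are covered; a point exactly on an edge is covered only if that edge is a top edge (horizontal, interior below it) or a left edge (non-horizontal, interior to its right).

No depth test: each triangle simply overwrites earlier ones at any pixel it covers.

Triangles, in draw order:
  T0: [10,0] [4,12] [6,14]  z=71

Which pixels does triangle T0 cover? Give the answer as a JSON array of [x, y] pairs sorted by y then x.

T0:
  2·area = 36  (B↔C swapped to make it positive)
  edge (10, 0)→(6, 14): d=(-4,14) right/bottom  bias=-1
  edge (6, 14)→(4, 12): d=(-2,-2) top-left  bias=+0
  edge (4, 12)→(10, 0): d=(6,-12) top-left  bias=+0
    (4,1)@(9, 3): e=[2,28,6] → X
    (5,1)@(11, 3): e=[-26,32,30] → .
    (4,2)@(9, 5): e=[-6,24,18] → .
    (3,3)@(7, 7): e=[14,16,6] → X
    (4,3)@(9, 7): e=[-14,20,30] → .
    (0,4)@(1, 9): e=[90,0,-54] → .  [on edge]
    (3,4)@(7, 9): e=[6,12,18] → X
    (4,4)@(9, 9): e=[-22,16,42] → .
    (1,5)@(3, 11): e=[54,0,-18] → .  [on edge]
    (2,5)@(5, 11): e=[26,4,6] → X
    (3,5)@(7, 11): e=[-2,8,30] → .
    (2,6)@(5, 13): e=[18,0,18] → X  [on edge]
    (3,7)@(7, 15): e=[-18,0,54] → .  [on edge]
    (4,8)@(9, 17): e=[-54,0,90] → .  [on edge]
    (5,9)@(11, 19): e=[-90,0,126] → .  [on edge]
  covered (5 px):
    . . . . . .
    . . . . X .
    . . . . . .
    . . . X . .
    . . . X . .
    . . X . . .
    . . X . . .
    . . . . . .
    . . . . . .
    . . . . . .

Answer: [[4,1],[3,3],[3,4],[2,5],[2,6]]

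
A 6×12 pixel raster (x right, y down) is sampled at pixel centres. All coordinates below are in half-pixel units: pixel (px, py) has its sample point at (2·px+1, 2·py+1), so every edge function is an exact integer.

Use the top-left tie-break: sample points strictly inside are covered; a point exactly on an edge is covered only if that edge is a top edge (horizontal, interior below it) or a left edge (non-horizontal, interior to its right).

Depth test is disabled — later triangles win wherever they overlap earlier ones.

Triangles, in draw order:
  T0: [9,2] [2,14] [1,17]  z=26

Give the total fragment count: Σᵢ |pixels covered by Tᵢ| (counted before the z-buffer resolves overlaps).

T0:
  2·area = 9  (B↔C swapped to make it positive)
  edge (9, 2)→(1, 17): d=(-8,15) right/bottom  bias=-1
  edge (1, 17)→(2, 14): d=(1,-3) top-left  bias=+0
  edge (2, 14)→(9, 2): d=(7,-12) top-left  bias=+0
    (2,2)@(5, 5): e=[36,0,-27] → ·  [on edge]
    (2,4)@(5, 9): e=[4,4,1] → #
    (3,4)@(7, 9): e=[-26,10,25] → ·
    (1,5)@(3, 11): e=[18,0,-9] → ·  [on edge]
    (2,5)@(5, 11): e=[-12,6,15] → ·
    (1,6)@(3, 13): e=[2,2,5] → #
    (2,6)@(5, 13): e=[-28,8,29] → ·
    (1,7)@(3, 15): e=[-14,4,19] → ·
    (0,8)@(1, 17): e=[0,0,9] → ·  [on edge]
  covered (2 px):
    · · · · · ·
    · · · · · ·
    · · · · · ·
    · · · · · ·
    · · # · · ·
    · · · · · ·
    · # · · · ·
    · · · · · ·
    · · · · · ·
    · · · · · ·
    · · · · · ·
    · · · · · ·

Result: 2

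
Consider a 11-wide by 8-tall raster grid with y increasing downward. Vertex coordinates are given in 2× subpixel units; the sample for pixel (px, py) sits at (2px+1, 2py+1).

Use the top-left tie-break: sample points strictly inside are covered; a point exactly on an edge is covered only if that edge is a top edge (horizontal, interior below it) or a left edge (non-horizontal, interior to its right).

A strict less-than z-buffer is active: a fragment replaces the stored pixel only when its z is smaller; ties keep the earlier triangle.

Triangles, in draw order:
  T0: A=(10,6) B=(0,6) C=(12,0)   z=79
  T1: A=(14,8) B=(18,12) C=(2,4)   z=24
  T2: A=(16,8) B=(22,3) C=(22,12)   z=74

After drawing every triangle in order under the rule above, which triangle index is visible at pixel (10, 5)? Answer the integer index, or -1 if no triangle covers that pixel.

T0:
  2·area = 60
  edge (10, 6)→(0, 6): d=(-10,0) right/bottom  bias=-1
  edge (0, 6)→(12, 0): d=(12,-6) top-left  bias=+0
  edge (12, 0)→(10, 6): d=(-2,6) right/bottom  bias=-1
    (5,0)@(11, 1): e=[50,6,4] → #
    (6,0)@(13, 1): e=[50,18,-8] → ·
    (3,1)@(7, 3): e=[30,6,24] → #
    (4,1)@(9, 3): e=[30,18,12] → #
    (5,1)@(11, 3): e=[30,30,0] → ·  [on edge]
    (1,2)@(3, 5): e=[10,6,44] → #
    (2,2)@(5, 5): e=[10,18,32] → #
    (5,2)@(11, 5): e=[10,54,-4] → ·
    (1,3)@(3, 7): e=[-10,30,40] → ·
    (2,3)@(5, 7): e=[-10,42,28] → ·
    (3,3)@(7, 7): e=[-10,54,16] → ·
    (4,3)@(9, 7): e=[-10,66,4] → ·
    (4,4)@(9, 9): e=[-30,90,0] → ·  [on edge]
    (3,7)@(7, 15): e=[-90,150,0] → ·  [on edge]
  covered (7 px):
    · · · · · # · · · · ·
    · · · # # · · · · · ·
    · # # # # · · · · · ·
    · · · · · · · · · · ·
    · · · · · · · · · · ·
    · · · · · · · · · · ·
    · · · · · · · · · · ·
    · · · · · · · · · · ·
T1:
  2·area = 32
  edge (14, 8)→(18, 12): d=(4,4) right/bottom  bias=-1
  edge (18, 12)→(2, 4): d=(-16,-8) top-left  bias=+0
  edge (2, 4)→(14, 8): d=(12,4) right/bottom  bias=-1
    (3,0)@(7, 1): e=[0,88,-56] → ·  [on edge]
    (4,1)@(9, 3): e=[0,72,-40] → ·  [on edge]
    (2,2)@(5, 5): e=[24,8,0] → ·  [on edge]
    (5,2)@(11, 5): e=[0,56,-24] → ·  [on edge]
    (4,3)@(9, 7): e=[16,8,8] → #
    (5,3)@(11, 7): e=[8,24,0] → ·  [on edge]
    (6,3)@(13, 7): e=[0,40,-8] → ·  [on edge]
    (4,4)@(9, 9): e=[24,-24,32] → ·
    (6,4)@(13, 9): e=[8,8,16] → #
    (7,4)@(15, 9): e=[0,24,8] → ·  [on edge]
    (8,4)@(17, 9): e=[-8,40,0] → ·  [on edge]
    (6,5)@(13, 11): e=[16,-24,40] → ·
    (8,5)@(17, 11): e=[0,8,24] → ·  [on edge]
    (9,6)@(19, 13): e=[0,-8,40] → ·  [on edge]
    (10,7)@(21, 15): e=[0,-24,56] → ·  [on edge]
  covered (2 px):
    · · · · · · · · · · ·
    · · · · · · · · · · ·
    · · · · · · · · · · ·
    · · · · # · · · · · ·
    · · · · · · # · · · ·
    · · · · · · · · · · ·
    · · · · · · · · · · ·
    · · · · · · · · · · ·
T2:
  2·area = 54
  edge (16, 8)→(22, 3): d=(6,-5) top-left  bias=+0
  edge (22, 3)→(22, 12): d=(0,9) right/bottom  bias=-1
  edge (22, 12)→(16, 8): d=(-6,-4) top-left  bias=+0
    (10,2)@(21, 5): e=[7,9,38] → #
    (9,3)@(19, 7): e=[9,27,18] → #
    (9,4)@(19, 9): e=[21,27,6] → #
    (9,5)@(19, 11): e=[33,27,-6] → ·
    (10,5)@(21, 11): e=[43,9,2] → #
    (10,6)@(21, 13): e=[55,9,-10] → ·
  covered (6 px):
    · · · · · · · · · · ·
    · · · · · · · · · · ·
    · · · · · · · · · · #
    · · · · · · · · · # #
    · · · · · · · · · # #
    · · · · · · · · · · #
    · · · · · · · · · · ·
    · · · · · · · · · · ·

Z-buffer (winner per pixel, '.' = empty):
  . . . . . 0 . . . . .
  . . . 0 0 . . . . . .
  . 0 0 0 0 . . . . . 2
  . . . . 1 . . . . 2 2
  . . . . . . 1 . . 2 2
  . . . . . . . . . . 2
  . . . . . . . . . . .
  . . . . . . . . . . .

Answer: 2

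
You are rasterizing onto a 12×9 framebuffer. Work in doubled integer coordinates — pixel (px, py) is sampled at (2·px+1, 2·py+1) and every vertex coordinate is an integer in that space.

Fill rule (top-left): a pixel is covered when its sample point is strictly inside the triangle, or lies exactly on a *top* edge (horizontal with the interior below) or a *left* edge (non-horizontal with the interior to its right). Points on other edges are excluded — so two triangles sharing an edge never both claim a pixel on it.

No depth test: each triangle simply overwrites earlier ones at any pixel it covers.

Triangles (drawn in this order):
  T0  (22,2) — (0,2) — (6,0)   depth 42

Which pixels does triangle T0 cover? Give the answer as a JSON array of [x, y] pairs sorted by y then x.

T0:
  2·area = 44
  edge (22, 2)→(0, 2): d=(-22,0) right/bottom  bias=-1
  edge (0, 2)→(6, 0): d=(6,-2) top-left  bias=+0
  edge (6, 0)→(22, 2): d=(16,2) right/bottom  bias=-1
    (1,0)@(3, 1): e=[22,0,22] → █  [on edge]
    (2,0)@(5, 1): e=[22,4,18] → █
    (3,0)@(7, 1): e=[22,8,14] → █
    (4,0)@(9, 1): e=[22,12,10] → █
    (5,0)@(11, 1): e=[22,16,6] → █
    (6,0)@(13, 1): e=[22,20,2] → █
    (7,0)@(15, 1): e=[22,24,-2] → ·
    (1,1)@(3, 3): e=[-22,12,54] → ·
    (2,1)@(5, 3): e=[-22,16,50] → ·
    (3,1)@(7, 3): e=[-22,20,46] → ·
    (4,1)@(9, 3): e=[-22,24,42] → ·
    (5,1)@(11, 3): e=[-22,28,38] → ·
  covered (6 px):
    · █ █ █ █ █ █ · · · · ·
    · · · · · · · · · · · ·
    · · · · · · · · · · · ·
    · · · · · · · · · · · ·
    · · · · · · · · · · · ·
    · · · · · · · · · · · ·
    · · · · · · · · · · · ·
    · · · · · · · · · · · ·
    · · · · · · · · · · · ·

Result: [[1,0],[2,0],[3,0],[4,0],[5,0],[6,0]]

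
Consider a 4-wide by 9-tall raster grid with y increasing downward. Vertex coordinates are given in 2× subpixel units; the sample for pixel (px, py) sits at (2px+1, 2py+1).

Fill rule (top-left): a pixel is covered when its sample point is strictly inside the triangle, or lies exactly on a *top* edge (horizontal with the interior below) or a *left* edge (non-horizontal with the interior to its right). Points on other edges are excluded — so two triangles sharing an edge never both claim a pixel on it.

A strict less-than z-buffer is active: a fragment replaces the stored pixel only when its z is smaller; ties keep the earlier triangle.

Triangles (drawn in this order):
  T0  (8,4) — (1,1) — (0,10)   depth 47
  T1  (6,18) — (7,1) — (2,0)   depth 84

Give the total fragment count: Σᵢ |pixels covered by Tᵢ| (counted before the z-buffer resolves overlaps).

T0:
  2·area = 66  (B↔C swapped to make it positive)
  edge (8, 4)→(0, 10): d=(-8,6) right/bottom  bias=-1
  edge (0, 10)→(1, 1): d=(1,-9) top-left  bias=+0
  edge (1, 1)→(8, 4): d=(7,3) right/bottom  bias=-1
    (0,0)@(1, 1): e=[66,0,0] → ·  [on edge]
    (0,1)@(1, 3): e=[50,2,14] → █
    (1,1)@(3, 3): e=[38,20,8] → █
    (2,1)@(5, 3): e=[26,38,2] → █
    (3,1)@(7, 3): e=[14,56,-4] → ·
    (0,2)@(1, 5): e=[34,4,28] → █
    (3,2)@(7, 5): e=[-2,58,10] → ·
    (0,3)@(1, 7): e=[18,6,42] → █
    (2,3)@(5, 7): e=[-6,42,30] → ·
    (0,4)@(1, 9): e=[2,8,56] → █
    (1,4)@(3, 9): e=[-10,26,50] → ·
    (0,5)@(1, 11): e=[-14,10,70] → ·
  covered (9 px):
    · · · ·
    █ █ █ ·
    █ █ █ ·
    █ █ · ·
    █ · · ·
    · · · ·
    · · · ·
    · · · ·
    · · · ·
T1:
  2·area = 86  (B↔C swapped to make it positive)
  edge (6, 18)→(2, 0): d=(-4,-18) top-left  bias=+0
  edge (2, 0)→(7, 1): d=(5,1) right/bottom  bias=-1
  edge (7, 1)→(6, 18): d=(-1,17) right/bottom  bias=-1
    (1,0)@(3, 1): e=[14,4,68] → █
    (2,0)@(5, 1): e=[50,2,34] → █
    (3,0)@(7, 1): e=[86,0,0] → ·  [on edge]
    (1,1)@(3, 3): e=[6,14,66] → █
    (3,1)@(7, 3): e=[78,10,-2] → ·
    (1,2)@(3, 5): e=[-2,24,64] → ·
    (2,2)@(5, 5): e=[34,22,30] → █
    (3,2)@(7, 5): e=[70,20,-4] → ·
    (2,3)@(5, 7): e=[26,32,28] → █
    (3,3)@(7, 7): e=[62,30,-6] → ·
    (2,4)@(5, 9): e=[18,42,26] → █
    (3,4)@(7, 9): e=[54,40,-8] → ·
  covered (9 px):
    · █ █ ·
    · █ █ ·
    · · █ ·
    · · █ ·
    · · █ ·
    · · █ ·
    · · █ ·
    · · · ·
    · · · ·

Result: 18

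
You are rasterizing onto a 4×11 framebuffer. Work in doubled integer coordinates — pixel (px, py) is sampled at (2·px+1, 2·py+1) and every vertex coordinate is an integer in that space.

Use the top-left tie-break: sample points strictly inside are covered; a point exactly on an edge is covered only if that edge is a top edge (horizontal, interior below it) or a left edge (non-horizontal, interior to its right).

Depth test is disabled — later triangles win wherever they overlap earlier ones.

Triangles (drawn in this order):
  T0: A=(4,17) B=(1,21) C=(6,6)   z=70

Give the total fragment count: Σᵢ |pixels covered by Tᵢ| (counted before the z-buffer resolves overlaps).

T0:
  2·area = 25
  edge (4, 17)→(1, 21): d=(-3,4) right/bottom  bias=-1
  edge (1, 21)→(6, 6): d=(5,-15) top-left  bias=+0
  edge (6, 6)→(4, 17): d=(-2,11) right/bottom  bias=-1
    (3,1)@(7, 3): e=[30,0,-5] → ·  [on edge]
    (2,4)@(5, 9): e=[20,0,5] → #  [on edge]
    (3,4)@(7, 9): e=[12,30,-17] → ·
    (2,5)@(5, 11): e=[14,10,1] → #
    (3,5)@(7, 11): e=[6,40,-21] → ·
    (2,6)@(5, 13): e=[8,20,-3] → ·
    (3,6)@(7, 13): e=[0,50,-25] → ·  [on edge]
    (1,7)@(3, 15): e=[10,0,15] → #  [on edge]
    (2,7)@(5, 15): e=[2,30,-7] → ·
    (1,8)@(3, 17): e=[4,10,11] → #
    (2,8)@(5, 17): e=[-4,40,-11] → ·
    (1,9)@(3, 19): e=[-2,20,7] → ·
    (0,10)@(1, 21): e=[0,0,25] → ·  [on edge]
  covered (4 px):
    · · · ·
    · · · ·
    · · · ·
    · · · ·
    · · # ·
    · · # ·
    · · · ·
    · # · ·
    · # · ·
    · · · ·
    · · · ·

Final: 4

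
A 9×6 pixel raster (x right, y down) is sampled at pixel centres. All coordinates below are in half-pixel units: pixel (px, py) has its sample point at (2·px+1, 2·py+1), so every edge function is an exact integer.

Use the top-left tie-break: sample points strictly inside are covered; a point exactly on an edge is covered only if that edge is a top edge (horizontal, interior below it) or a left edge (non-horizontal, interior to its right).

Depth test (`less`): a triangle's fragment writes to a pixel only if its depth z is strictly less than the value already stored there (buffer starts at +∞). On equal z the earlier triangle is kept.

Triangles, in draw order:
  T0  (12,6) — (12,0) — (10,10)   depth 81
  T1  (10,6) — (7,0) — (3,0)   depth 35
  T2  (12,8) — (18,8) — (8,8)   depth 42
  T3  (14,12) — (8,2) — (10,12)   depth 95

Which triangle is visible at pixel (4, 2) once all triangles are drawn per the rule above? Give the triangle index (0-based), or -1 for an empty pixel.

T0:
  2·area = 12  (B↔C swapped to make it positive)
  edge (12, 6)→(10, 10): d=(-2,4) right/bottom  bias=-1
  edge (10, 10)→(12, 0): d=(2,-10) top-left  bias=+0
  edge (12, 0)→(12, 6): d=(0,6) right/bottom  bias=-1
    (5,2)@(11, 5): e=[6,0,6] → X  [on edge]
    (6,2)@(13, 5): e=[-2,20,-6] → .
    (5,3)@(11, 7): e=[2,4,6] → X
    (6,3)@(13, 7): e=[-6,24,-6] → .
    (5,4)@(11, 9): e=[-2,8,6] → .
  covered (2 px):
    . . . . . . . . .
    . . . . . . . . .
    . . . . . X . . .
    . . . . . X . . .
    . . . . . . . . .
    . . . . . . . . .
T1:
  2·area = 24  (B↔C swapped to make it positive)
  edge (10, 6)→(3, 0): d=(-7,-6) top-left  bias=+0
  edge (3, 0)→(7, 0): d=(4,0) top-left  bias=+0
  edge (7, 0)→(10, 6): d=(3,6) right/bottom  bias=-1
    (2,0)@(5, 1): e=[5,4,15] → X
    (3,0)@(7, 1): e=[17,4,3] → X
    (4,0)@(9, 1): e=[29,4,-9] → .
    (2,1)@(5, 3): e=[-9,12,21] → .
    (3,1)@(7, 3): e=[3,12,9] → X
    (4,1)@(9, 3): e=[15,12,-3] → .
    (3,2)@(7, 5): e=[-11,20,15] → .
    (4,2)@(9, 5): e=[1,20,3] → X
    (5,2)@(11, 5): e=[13,20,-9] → .
    (4,3)@(9, 7): e=[-13,28,9] → .
  covered (4 px):
    . . X X . . . . .
    . . . X . . . . .
    . . . . X . . . .
    . . . . . . . . .
    . . . . . . . . .
    . . . . . . . . .
T2:
  degenerate (2·area = 0) — covers nothing
T3:
  2·area = 40  (B↔C swapped to make it positive)
  edge (14, 12)→(10, 12): d=(-4,0) right/bottom  bias=-1
  edge (10, 12)→(8, 2): d=(-2,-10) top-left  bias=+0
  edge (8, 2)→(14, 12): d=(6,10) right/bottom  bias=-1
    (4,2)@(9, 5): e=[28,4,8] → X
    (5,2)@(11, 5): e=[28,24,-12] → .
    (4,3)@(9, 7): e=[20,0,20] → X  [on edge]
    (5,3)@(11, 7): e=[20,20,0] → .  [on edge]
    (4,4)@(9, 9): e=[12,-4,32] → .
    (5,4)@(11, 9): e=[12,16,12] → X
    (6,4)@(13, 9): e=[12,36,-8] → .
    (5,5)@(11, 11): e=[4,12,24] → X
    (6,5)@(13, 11): e=[4,32,4] → X
    (7,5)@(15, 11): e=[4,52,-16] → .
  covered (5 px):
    . . . . . . . . .
    . . . . . . . . .
    . . . . X . . . .
    . . . . X . . . .
    . . . . . X . . .
    . . . . . X X . .

Z-buffer (winner per pixel, '.' = empty):
  . . 1 1 . . . . .
  . . . 1 . . . . .
  . . . . 1 0 . . .
  . . . . 3 0 . . .
  . . . . . 3 . . .
  . . . . . 3 3 . .

Answer: 1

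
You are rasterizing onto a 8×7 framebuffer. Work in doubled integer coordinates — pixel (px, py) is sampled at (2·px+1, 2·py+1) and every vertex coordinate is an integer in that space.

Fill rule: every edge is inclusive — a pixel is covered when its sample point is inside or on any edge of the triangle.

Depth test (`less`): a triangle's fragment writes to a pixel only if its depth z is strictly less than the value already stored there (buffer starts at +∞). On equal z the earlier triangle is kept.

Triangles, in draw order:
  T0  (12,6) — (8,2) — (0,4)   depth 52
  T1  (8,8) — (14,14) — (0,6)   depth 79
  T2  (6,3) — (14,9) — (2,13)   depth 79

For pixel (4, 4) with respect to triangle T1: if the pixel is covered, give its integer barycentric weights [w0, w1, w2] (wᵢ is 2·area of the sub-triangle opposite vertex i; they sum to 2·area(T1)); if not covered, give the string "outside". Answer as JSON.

T0:
  2·area = 40  (B↔C swapped to make it positive)
  edge (12, 6)→(0, 4): d=(-12,-2) inclusive
  edge (0, 4)→(8, 2): d=(8,-2) inclusive
  edge (8, 2)→(12, 6): d=(4,4) inclusive
    (3,0)@(7, 1): e=[50,-10,0] → ·  [on edge]
    (2,1)@(5, 3): e=[22,2,16] → █
    (3,1)@(7, 3): e=[26,6,8] → █
    (4,1)@(9, 3): e=[30,10,0] → █  [on edge]
    (5,1)@(11, 3): e=[34,14,-8] → ·
    (2,2)@(5, 5): e=[-2,18,24] → ·
    (3,2)@(7, 5): e=[2,22,16] → █
    (5,2)@(11, 5): e=[10,30,0] → █  [on edge]
    (6,2)@(13, 5): e=[14,34,-8] → ·
    (3,3)@(7, 7): e=[-22,38,24] → ·
    (4,3)@(9, 7): e=[-18,42,16] → ·
    (5,3)@(11, 7): e=[-14,46,8] → ·
    (6,3)@(13, 7): e=[-10,50,0] → ·  [on edge]
    (7,4)@(15, 9): e=[-30,70,0] → ·  [on edge]
  covered (6 px):
    · · · · · · · ·
    · · █ █ █ · · ·
    · · · █ █ █ · ·
    · · · · · · · ·
    · · · · · · · ·
    · · · · · · · ·
    · · · · · · · ·
T1:
  2·area = 36
  edge (8, 8)→(14, 14): d=(6,6) inclusive
  edge (14, 14)→(0, 6): d=(-14,-8) inclusive
  edge (0, 6)→(8, 8): d=(8,2) inclusive
    (0,0)@(1, 1): e=[0,78,-42] → ·  [on edge]
    (1,1)@(3, 3): e=[0,66,-30] → ·  [on edge]
    (2,2)@(5, 5): e=[0,54,-18] → ·  [on edge]
    (1,3)@(3, 7): e=[24,10,2] → █
    (2,3)@(5, 7): e=[12,26,-2] → ·
    (3,3)@(7, 7): e=[0,42,-6] → ·  [on edge]
    (1,4)@(3, 9): e=[36,-18,18] → ·
    (3,4)@(7, 9): e=[12,14,10] → █
    (4,4)@(9, 9): e=[0,30,6] → █  [on edge]
    (5,4)@(11, 9): e=[-12,46,2] → ·
    (3,5)@(7, 11): e=[24,-14,26] → ·
    (4,5)@(9, 11): e=[12,2,22] → █
    (5,5)@(11, 11): e=[0,18,18] → █  [on edge]
    (6,6)@(13, 13): e=[0,6,30] → █  [on edge]
  covered (6 px):
    · · · · · · · ·
    · · · · · · · ·
    · · · · · · · ·
    · █ · · · · · ·
    · · · █ █ · · ·
    · · · · █ █ · ·
    · · · · · · █ ·
T2:
  2·area = 104
  edge (6, 3)→(14, 9): d=(8,6) inclusive
  edge (14, 9)→(2, 13): d=(-12,4) inclusive
  edge (2, 13)→(6, 3): d=(4,-10) inclusive
    (3,2)@(7, 5): e=[10,76,18] → █
    (4,2)@(9, 5): e=[-2,68,38] → ·
    (2,3)@(5, 7): e=[38,60,6] → █
    (4,3)@(9, 7): e=[14,44,46] → █
    (5,3)@(11, 7): e=[2,36,66] → █
    (6,3)@(13, 7): e=[-10,28,86] → ·
    (2,4)@(5, 9): e=[54,36,14] → █
    (6,4)@(13, 9): e=[6,4,94] → █
    (7,4)@(15, 9): e=[-6,-4,114] → ·
    (1,5)@(3, 11): e=[82,20,2] → █
    (4,5)@(9, 11): e=[46,-4,62] → ·
    (5,5)@(11, 11): e=[34,-12,82] → ·
  covered (13 px):
    · · · · · · · ·
    · · · · · · · ·
    · · · █ · · · ·
    · · █ █ █ █ · ·
    · · █ █ █ █ █ ·
    · █ █ █ · · · ·
    · · · · · · · ·

Final: [30,6,0]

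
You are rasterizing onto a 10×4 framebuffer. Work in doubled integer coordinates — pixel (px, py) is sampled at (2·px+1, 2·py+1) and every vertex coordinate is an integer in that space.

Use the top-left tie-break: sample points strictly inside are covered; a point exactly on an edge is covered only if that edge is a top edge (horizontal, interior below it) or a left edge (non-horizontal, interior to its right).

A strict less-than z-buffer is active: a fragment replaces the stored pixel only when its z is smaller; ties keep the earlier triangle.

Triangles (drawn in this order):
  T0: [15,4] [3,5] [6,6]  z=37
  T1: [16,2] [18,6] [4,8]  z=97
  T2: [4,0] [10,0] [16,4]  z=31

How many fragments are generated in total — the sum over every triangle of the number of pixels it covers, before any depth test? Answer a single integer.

T0:
  2·area = 15  (B↔C swapped to make it positive)
  edge (15, 4)→(6, 6): d=(-9,2) right/bottom  bias=-1
  edge (6, 6)→(3, 5): d=(-3,-1) top-left  bias=+0
  edge (3, 5)→(15, 4): d=(12,-1) top-left  bias=+0
    (1,2)@(3, 5): e=[15,0,0] → #  [on edge]
    (2,2)@(5, 5): e=[11,2,2] → #
    (3,2)@(7, 5): e=[7,4,4] → #
    (4,2)@(9, 5): e=[3,6,6] → #
    (5,2)@(11, 5): e=[-1,8,8] → ·
    (1,3)@(3, 7): e=[-3,-6,24] → ·
    (2,3)@(5, 7): e=[-7,-4,26] → ·
    (3,3)@(7, 7): e=[-11,-2,28] → ·
    (4,3)@(9, 7): e=[-15,0,30] → ·  [on edge]
  covered (4 px):
    · · · · · · · · · ·
    · · · · · · · · · ·
    · # # # # · · · · ·
    · · · · · · · · · ·
T1:
  2·area = 60
  edge (16, 2)→(18, 6): d=(2,4) right/bottom  bias=-1
  edge (18, 6)→(4, 8): d=(-14,2) right/bottom  bias=-1
  edge (4, 8)→(16, 2): d=(12,-6) top-left  bias=+0
    (7,1)@(15, 3): e=[6,48,6] → #
    (8,1)@(17, 3): e=[-2,44,18] → ·
    (5,2)@(11, 5): e=[26,28,6] → #
    (6,2)@(13, 5): e=[18,24,18] → #
    (8,2)@(17, 5): e=[2,16,42] → #
    (9,2)@(19, 5): e=[-6,12,54] → ·
    (3,3)@(7, 7): e=[46,8,6] → #
    (4,3)@(9, 7): e=[38,4,18] → #
    (5,3)@(11, 7): e=[30,0,30] → ·  [on edge]
    (6,3)@(13, 7): e=[22,-4,42] → ·
    (7,3)@(15, 7): e=[14,-8,54] → ·
    (8,3)@(17, 7): e=[6,-12,66] → ·
  covered (7 px):
    · · · · · · · · · ·
    · · · · · · · # · ·
    · · · · · # # # # ·
    · · · # # · · · · ·
T2:
  2·area = 24
  edge (4, 0)→(10, 0): d=(6,0) top-left  bias=+0
  edge (10, 0)→(16, 4): d=(6,4) right/bottom  bias=-1
  edge (16, 4)→(4, 0): d=(-12,-4) top-left  bias=+0
    (3,0)@(7, 1): e=[6,18,0] → #  [on edge]
    (4,0)@(9, 1): e=[6,10,8] → #
    (5,0)@(11, 1): e=[6,2,16] → #
    (6,0)@(13, 1): e=[6,-6,24] → ·
    (3,1)@(7, 3): e=[18,30,-24] → ·
    (4,1)@(9, 3): e=[18,22,-16] → ·
    (5,1)@(11, 3): e=[18,14,-8] → ·
    (6,1)@(13, 3): e=[18,6,0] → #  [on edge]
    (7,1)@(15, 3): e=[18,-2,8] → ·
    (6,2)@(13, 5): e=[30,18,-24] → ·
    (9,2)@(19, 5): e=[30,-6,0] → ·  [on edge]
  covered (4 px):
    · · · # # # · · · ·
    · · · · · · # · · ·
    · · · · · · · · · ·
    · · · · · · · · · ·

Answer: 15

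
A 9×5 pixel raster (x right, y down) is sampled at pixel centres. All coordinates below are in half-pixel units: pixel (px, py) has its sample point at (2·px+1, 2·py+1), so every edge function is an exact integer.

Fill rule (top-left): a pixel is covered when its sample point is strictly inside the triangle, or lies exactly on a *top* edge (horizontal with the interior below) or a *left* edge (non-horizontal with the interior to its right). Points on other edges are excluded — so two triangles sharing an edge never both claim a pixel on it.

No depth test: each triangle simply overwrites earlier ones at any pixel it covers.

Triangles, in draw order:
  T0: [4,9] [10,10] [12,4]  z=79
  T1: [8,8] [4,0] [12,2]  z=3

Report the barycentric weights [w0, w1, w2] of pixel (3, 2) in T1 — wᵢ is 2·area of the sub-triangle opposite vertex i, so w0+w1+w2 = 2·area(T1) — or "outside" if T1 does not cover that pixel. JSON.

T0:
  2·area = 38  (B↔C swapped to make it positive)
  edge (4, 9)→(12, 4): d=(8,-5) top-left  bias=+0
  edge (12, 4)→(10, 10): d=(-2,6) right/bottom  bias=-1
  edge (10, 10)→(4, 9): d=(-6,-1) top-left  bias=+0
    (6,0)@(13, 1): e=[-19,0,57] → ·  [on edge]
    (5,2)@(11, 5): e=[3,4,31] → █
    (6,2)@(13, 5): e=[13,-8,33] → ·
    (4,3)@(9, 7): e=[9,12,17] → █
    (5,3)@(11, 7): e=[19,0,19] → ·  [on edge]
    (2,4)@(5, 9): e=[5,32,1] → █
    (3,4)@(7, 9): e=[15,20,3] → █
    (5,4)@(11, 9): e=[35,-4,7] → ·
  covered (5 px):
    · · · · · · · · ·
    · · · · · · · · ·
    · · · · · █ · · ·
    · · · · █ · · · ·
    · · █ █ █ · · · ·
T1:
  2·area = 56
  edge (8, 8)→(4, 0): d=(-4,-8) top-left  bias=+0
  edge (4, 0)→(12, 2): d=(8,2) right/bottom  bias=-1
  edge (12, 2)→(8, 8): d=(-4,6) right/bottom  bias=-1
    (2,0)@(5, 1): e=[4,6,46] → █
    (3,0)@(7, 1): e=[20,2,34] → █
    (4,0)@(9, 1): e=[36,-2,22] → ·
    (2,1)@(5, 3): e=[-4,22,38] → ·
    (3,1)@(7, 3): e=[12,18,26] → █
    (4,1)@(9, 3): e=[28,14,14] → █
    (5,1)@(11, 3): e=[44,10,2] → █
    (6,1)@(13, 3): e=[60,6,-10] → ·
    (3,2)@(7, 5): e=[4,34,18] → █
    (5,2)@(11, 5): e=[36,26,-6] → ·
    (3,3)@(7, 7): e=[-4,50,10] → ·
    (4,3)@(9, 7): e=[12,46,-2] → ·
  covered (7 px):
    · · █ █ · · · · ·
    · · · █ █ █ · · ·
    · · · █ █ · · · ·
    · · · · · · · · ·
    · · · · · · · · ·

Answer: [34,18,4]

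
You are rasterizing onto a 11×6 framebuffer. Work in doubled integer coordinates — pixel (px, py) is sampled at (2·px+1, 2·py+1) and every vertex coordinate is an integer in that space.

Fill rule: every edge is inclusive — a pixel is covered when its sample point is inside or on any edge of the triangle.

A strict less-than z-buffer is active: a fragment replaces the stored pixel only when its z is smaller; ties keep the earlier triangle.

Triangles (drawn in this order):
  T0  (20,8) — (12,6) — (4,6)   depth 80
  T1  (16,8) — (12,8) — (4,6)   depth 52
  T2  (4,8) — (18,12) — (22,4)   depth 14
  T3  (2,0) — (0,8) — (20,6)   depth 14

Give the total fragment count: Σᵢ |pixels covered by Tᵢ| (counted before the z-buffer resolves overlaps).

T0:
  2·area = 16  (B↔C swapped to make it positive)
  edge (20, 8)→(4, 6): d=(-16,-2) inclusive
  edge (4, 6)→(12, 6): d=(8,0) inclusive
  edge (12, 6)→(20, 8): d=(8,2) inclusive
    (6,3)@(13, 7): e=[2,8,6] → X
    (7,3)@(15, 7): e=[6,8,2] → X
    (8,3)@(17, 7): e=[10,8,-2] → .
    (6,4)@(13, 9): e=[-30,24,22] → .
    (7,4)@(15, 9): e=[-26,24,18] → .
  covered (2 px):
    . . . . . . . . . . .
    . . . . . . . . . . .
    . . . . . . . . . . .
    . . . . . . X X . . .
    . . . . . . . . . . .
    . . . . . . . . . . .
T1:
  2·area = 8
  edge (16, 8)→(12, 8): d=(-4,0) inclusive
  edge (12, 8)→(4, 6): d=(-8,-2) inclusive
  edge (4, 6)→(16, 8): d=(12,2) inclusive
    (4,3)@(9, 7): e=[4,2,2] → X
    (5,3)@(11, 7): e=[4,6,-2] → .
    (4,4)@(9, 9): e=[-4,-14,26] → .
  covered (1 px):
    . . . . . . . . . . .
    . . . . . . . . . . .
    . . . . . . . . . . .
    . . . . X . . . . . .
    . . . . . . . . . . .
    . . . . . . . . . . .
T2:
  2·area = 128  (B↔C swapped to make it positive)
  edge (4, 8)→(22, 4): d=(18,-4) inclusive
  edge (22, 4)→(18, 12): d=(-4,8) inclusive
  edge (18, 12)→(4, 8): d=(-14,-4) inclusive
    (9,2)@(19, 5): e=[6,20,102] → X
    (10,2)@(21, 5): e=[14,4,110] → X
    (4,3)@(9, 7): e=[2,92,34] → X
    (5,3)@(11, 7): e=[10,76,42] → X
    (6,3)@(13, 7): e=[18,60,50] → X
    (7,3)@(15, 7): e=[26,44,58] → X
    (8,3)@(17, 7): e=[34,28,66] → X
    (10,3)@(21, 7): e=[50,-4,82] → .
    (4,4)@(9, 9): e=[38,84,6] → X
    (10,4)@(21, 9): e=[86,-12,54] → .
    (4,5)@(9, 11): e=[74,76,-22] → .
    (5,5)@(11, 11): e=[82,60,-14] → .
  covered (16 px):
    . . . . . . . . . . .
    . . . . . . . . . . .
    . . . . . . . . . X X
    . . . . X X X X X X .
    . . . . X X X X X X .
    . . . . . . . X X . .
T3:
  2·area = 156  (B↔C swapped to make it positive)
  edge (2, 0)→(20, 6): d=(18,6) inclusive
  edge (20, 6)→(0, 8): d=(-20,2) inclusive
  edge (0, 8)→(2, 0): d=(2,-8) inclusive
    (1,0)@(3, 1): e=[12,134,10] → X
    (2,0)@(5, 1): e=[0,130,26] → X  [on edge]
    (3,0)@(7, 1): e=[-12,126,42] → .
    (1,1)@(3, 3): e=[48,94,14] → X
    (3,1)@(7, 3): e=[24,86,46] → X
    (4,1)@(9, 3): e=[12,82,62] → X
    (5,1)@(11, 3): e=[0,78,78] → X  [on edge]
    (6,1)@(13, 3): e=[-12,74,94] → .
    (0,2)@(1, 5): e=[96,58,2] → X
    (6,2)@(13, 5): e=[24,34,98] → X
    (7,2)@(15, 5): e=[12,30,114] → X
    (8,2)@(17, 5): e=[0,26,130] → X  [on edge]
  covered (21 px):
    . X X . . . . . . . .
    . X X X X X . . . . .
    X X X X X X X X X . .
    X X X X X . . . . . .
    . . . . . . . . . . .
    . . . . . . . . . . .

Answer: 40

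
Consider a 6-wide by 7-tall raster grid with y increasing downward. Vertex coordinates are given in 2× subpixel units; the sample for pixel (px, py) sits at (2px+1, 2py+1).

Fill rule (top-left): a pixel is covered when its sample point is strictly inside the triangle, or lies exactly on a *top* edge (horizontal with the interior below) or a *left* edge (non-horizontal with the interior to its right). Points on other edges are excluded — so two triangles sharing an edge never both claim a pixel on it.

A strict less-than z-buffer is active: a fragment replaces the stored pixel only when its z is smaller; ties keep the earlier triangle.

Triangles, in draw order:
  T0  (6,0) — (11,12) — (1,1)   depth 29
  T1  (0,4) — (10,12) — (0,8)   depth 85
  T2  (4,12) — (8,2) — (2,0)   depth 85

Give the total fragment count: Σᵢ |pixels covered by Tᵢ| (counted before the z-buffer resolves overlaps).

T0:
  2·area = 65
  edge (6, 0)→(11, 12): d=(5,12) right/bottom  bias=-1
  edge (11, 12)→(1, 1): d=(-10,-11) top-left  bias=+0
  edge (1, 1)→(6, 0): d=(5,-1) top-left  bias=+0
    (0,0)@(1, 1): e=[65,0,0] → X  [on edge]
    (1,0)@(3, 1): e=[41,22,2] → X
    (2,0)@(5, 1): e=[17,44,4] → X
    (3,0)@(7, 1): e=[-7,66,6] → .
    (0,1)@(1, 3): e=[75,-20,10] → .
    (1,1)@(3, 3): e=[51,2,12] → X
    (3,1)@(7, 3): e=[3,46,16] → X
    (4,1)@(9, 3): e=[-21,68,18] → .
    (1,2)@(3, 5): e=[61,-18,22] → .
    (2,2)@(5, 5): e=[37,4,24] → X
    (4,2)@(9, 5): e=[-11,48,28] → .
    (2,3)@(5, 7): e=[47,-16,34] → .
  covered (10 px):
    X X X . . .
    . X X X . .
    . . X X . .
    . . . X . .
    . . . . X .
    . . . . . .
    . . . . . .
T1:
  2·area = 40
  edge (0, 4)→(10, 12): d=(10,8) right/bottom  bias=-1
  edge (10, 12)→(0, 8): d=(-10,-4) top-left  bias=+0
  edge (0, 8)→(0, 4): d=(0,-4) top-left  bias=+0
    (0,2)@(1, 5): e=[2,34,4] → X
    (1,2)@(3, 5): e=[-14,42,12] → .
    (0,3)@(1, 7): e=[22,14,4] → X
    (1,3)@(3, 7): e=[6,22,12] → X
    (2,3)@(5, 7): e=[-10,30,20] → .
    (0,4)@(1, 9): e=[42,-6,4] → .
    (1,4)@(3, 9): e=[26,2,12] → X
    (2,4)@(5, 9): e=[10,10,20] → X
    (3,4)@(7, 9): e=[-6,18,28] → .
    (1,5)@(3, 11): e=[46,-18,12] → .
    (2,5)@(5, 11): e=[30,-10,20] → .
  covered (5 px):
    . . . . . .
    . . . . . .
    X . . . . .
    X X . . . .
    . X X . . .
    . . . . . .
    . . . . . .
T2:
  2·area = 68  (B↔C swapped to make it positive)
  edge (4, 12)→(2, 0): d=(-2,-12) top-left  bias=+0
  edge (2, 0)→(8, 2): d=(6,2) right/bottom  bias=-1
  edge (8, 2)→(4, 12): d=(-4,10) right/bottom  bias=-1
    (1,0)@(3, 1): e=[10,4,54] → X
    (2,0)@(5, 1): e=[34,0,34] → .  [on edge]
    (1,1)@(3, 3): e=[6,16,46] → X
    (2,1)@(5, 3): e=[30,12,26] → X
    (3,1)@(7, 3): e=[54,8,6] → X
    (4,1)@(9, 3): e=[78,4,-14] → .
    (5,1)@(11, 3): e=[102,0,-34] → .  [on edge]
    (1,2)@(3, 5): e=[2,28,38] → X
    (3,2)@(7, 5): e=[50,20,-2] → .
    (1,3)@(3, 7): e=[-2,40,30] → .
    (2,3)@(5, 7): e=[22,36,10] → X
    (3,3)@(7, 7): e=[46,32,-10] → .
  covered (8 px):
    . X . . . .
    . X X X . .
    . X X . . .
    . . X . . .
    . . X . . .
    . . . . . .
    . . . . . .

Answer: 23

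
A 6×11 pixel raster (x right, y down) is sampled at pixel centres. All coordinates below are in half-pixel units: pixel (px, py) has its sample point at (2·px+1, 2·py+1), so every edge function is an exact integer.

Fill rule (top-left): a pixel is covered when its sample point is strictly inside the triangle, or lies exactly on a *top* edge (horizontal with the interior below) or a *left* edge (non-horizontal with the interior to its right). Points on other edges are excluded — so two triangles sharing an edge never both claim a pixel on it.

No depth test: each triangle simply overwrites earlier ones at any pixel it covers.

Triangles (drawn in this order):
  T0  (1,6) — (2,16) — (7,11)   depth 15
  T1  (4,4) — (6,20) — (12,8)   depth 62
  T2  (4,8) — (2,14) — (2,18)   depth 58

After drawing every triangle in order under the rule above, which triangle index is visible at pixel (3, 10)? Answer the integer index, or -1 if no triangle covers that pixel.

T0:
  2·area = 55  (B↔C swapped to make it positive)
  edge (1, 6)→(7, 11): d=(6,5) right/bottom  bias=-1
  edge (7, 11)→(2, 16): d=(-5,5) right/bottom  bias=-1
  edge (2, 16)→(1, 6): d=(-1,-10) top-left  bias=+0
    (5,3)@(11, 7): e=[-44,0,99] → ·  [on edge]
    (1,4)@(3, 9): e=[8,30,17] → #
    (2,4)@(5, 9): e=[-2,20,37] → ·
    (4,4)@(9, 9): e=[-22,0,77] → ·  [on edge]
    (1,5)@(3, 11): e=[20,20,15] → #
    (2,5)@(5, 11): e=[10,10,35] → #
    (3,5)@(7, 11): e=[0,0,55] → ·  [on edge]
    (1,6)@(3, 13): e=[32,10,13] → #
    (2,6)@(5, 13): e=[22,0,33] → ·  [on edge]
    (1,7)@(3, 15): e=[44,0,11] → ·  [on edge]
    (0,8)@(1, 17): e=[66,0,-11] → ·  [on edge]
  covered (4 px):
    · · · · · ·
    · · · · · ·
    · · · · · ·
    · · · · · ·
    · # · · · ·
    · # # · · ·
    · # · · · ·
    · · · · · ·
    · · · · · ·
    · · · · · ·
    · · · · · ·
T1:
  2·area = 120  (B↔C swapped to make it positive)
  edge (4, 4)→(12, 8): d=(8,4) right/bottom  bias=-1
  edge (12, 8)→(6, 20): d=(-6,12) right/bottom  bias=-1
  edge (6, 20)→(4, 4): d=(-2,-16) top-left  bias=+0
    (2,2)@(5, 5): e=[4,102,14] → #
    (3,2)@(7, 5): e=[-4,78,46] → ·
    (2,3)@(5, 7): e=[20,90,10] → #
    (3,3)@(7, 7): e=[12,66,42] → #
    (4,3)@(9, 7): e=[4,42,74] → #
    (5,3)@(11, 7): e=[-4,18,106] → ·
    (2,4)@(5, 9): e=[36,78,6] → #
    (5,4)@(11, 9): e=[12,6,102] → #
    (2,5)@(5, 11): e=[52,66,2] → #
    (5,5)@(11, 11): e=[28,-6,98] → ·
    (2,6)@(5, 13): e=[68,54,-2] → ·
    (3,6)@(7, 13): e=[60,30,30] → #
  covered (15 px):
    · · · · · ·
    · · · · · ·
    · · # · · ·
    · · # # # ·
    · · # # # #
    · · # # # ·
    · · · # # ·
    · · · # · ·
    · · · # · ·
    · · · · · ·
    · · · · · ·
T2:
  2·area = 8  (B↔C swapped to make it positive)
  edge (4, 8)→(2, 18): d=(-2,10) right/bottom  bias=-1
  edge (2, 18)→(2, 14): d=(0,-4) top-left  bias=+0
  edge (2, 14)→(4, 8): d=(2,-6) top-left  bias=+0
    (2,1)@(5, 3): e=[0,12,-4] → ·  [on edge]
    (2,2)@(5, 5): e=[-4,12,0] → ·  [on edge]
    (1,5)@(3, 11): e=[4,4,0] → #  [on edge]
    (2,5)@(5, 11): e=[-16,12,12] → ·
    (1,6)@(3, 13): e=[0,4,4] → ·  [on edge]
    (0,8)@(1, 17): e=[12,-4,0] → ·  [on edge]
  covered (1 px):
    · · · · · ·
    · · · · · ·
    · · · · · ·
    · · · · · ·
    · · · · · ·
    · # · · · ·
    · · · · · ·
    · · · · · ·
    · · · · · ·
    · · · · · ·
    · · · · · ·

Z-buffer (winner per pixel, '.' = empty):
  . . . . . .
  . . . . . .
  . . 1 . . .
  . . 1 1 1 .
  . 0 1 1 1 1
  . 2 1 1 1 .
  . 0 . 1 1 .
  . . . 1 . .
  . . . 1 . .
  . . . . . .
  . . . . . .

Result: -1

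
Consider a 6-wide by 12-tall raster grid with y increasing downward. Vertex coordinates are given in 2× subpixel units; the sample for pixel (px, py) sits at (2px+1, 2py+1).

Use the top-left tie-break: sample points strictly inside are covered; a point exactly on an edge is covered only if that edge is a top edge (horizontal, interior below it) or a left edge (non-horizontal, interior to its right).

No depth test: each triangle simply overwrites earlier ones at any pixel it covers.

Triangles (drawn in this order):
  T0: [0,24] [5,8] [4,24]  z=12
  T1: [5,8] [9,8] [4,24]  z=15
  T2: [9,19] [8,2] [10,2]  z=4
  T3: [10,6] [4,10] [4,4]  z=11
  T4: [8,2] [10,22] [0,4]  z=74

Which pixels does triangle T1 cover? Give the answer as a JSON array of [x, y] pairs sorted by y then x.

T0:
  2·area = 64
  edge (0, 24)→(5, 8): d=(5,-16) top-left  bias=+0
  edge (5, 8)→(4, 24): d=(-1,16) right/bottom  bias=-1
  edge (4, 24)→(0, 24): d=(-4,0) right/bottom  bias=-1
    (1,7)@(3, 15): e=[3,25,36] → █
    (2,7)@(5, 15): e=[35,-7,36] → ·
    (1,8)@(3, 17): e=[13,23,28] → █
    (2,8)@(5, 17): e=[45,-9,28] → ·
    (1,9)@(3, 19): e=[23,21,20] → █
    (2,9)@(5, 19): e=[55,-11,20] → ·
    (0,10)@(1, 21): e=[1,51,12] → █
    (2,10)@(5, 21): e=[65,-13,12] → ·
    (0,11)@(1, 23): e=[11,49,4] → █
    (2,11)@(5, 23): e=[75,-15,4] → ·
  covered (7 px):
    · · · · · ·
    · · · · · ·
    · · · · · ·
    · · · · · ·
    · · · · · ·
    · · · · · ·
    · · · · · ·
    · █ · · · ·
    · █ · · · ·
    · █ · · · ·
    █ █ · · · ·
    █ █ · · · ·
T1:
  2·area = 64
  edge (5, 8)→(9, 8): d=(4,0) top-left  bias=+0
  edge (9, 8)→(4, 24): d=(-5,16) right/bottom  bias=-1
  edge (4, 24)→(5, 8): d=(1,-16) top-left  bias=+0
    (2,4)@(5, 9): e=[4,59,1] → █
    (3,4)@(7, 9): e=[4,27,33] → █
    (4,4)@(9, 9): e=[4,-5,65] → ·
    (2,5)@(5, 11): e=[12,49,3] → █
    (4,5)@(9, 11): e=[12,-15,67] → ·
    (2,6)@(5, 13): e=[20,39,5] → █
    (4,6)@(9, 13): e=[20,-25,69] → ·
    (2,7)@(5, 15): e=[28,29,7] → █
    (3,7)@(7, 15): e=[28,-3,39] → ·
    (2,8)@(5, 17): e=[36,19,9] → █
    (3,8)@(7, 17): e=[36,-13,41] → ·
    (2,9)@(5, 19): e=[44,9,11] → █
  covered (9 px):
    · · · · · ·
    · · · · · ·
    · · · · · ·
    · · · · · ·
    · · █ █ · ·
    · · █ █ · ·
    · · █ █ · ·
    · · █ · · ·
    · · █ · · ·
    · · █ · · ·
    · · · · · ·
    · · · · · ·
T2:
  2·area = 34
  edge (9, 19)→(8, 2): d=(-1,-17) top-left  bias=+0
  edge (8, 2)→(10, 2): d=(2,0) top-left  bias=+0
  edge (10, 2)→(9, 19): d=(-1,17) right/bottom  bias=-1
    (4,1)@(9, 3): e=[16,2,16] → █
    (5,1)@(11, 3): e=[50,2,-18] → ·
    (4,2)@(9, 5): e=[14,6,14] → █
    (5,2)@(11, 5): e=[48,6,-20] → ·
    (4,3)@(9, 7): e=[12,10,12] → █
    (5,3)@(11, 7): e=[46,10,-22] → ·
    (4,4)@(9, 9): e=[10,14,10] → █
    (5,4)@(11, 9): e=[44,14,-24] → ·
    (4,5)@(9, 11): e=[8,18,8] → █
    (5,5)@(11, 11): e=[42,18,-26] → ·
    (4,6)@(9, 13): e=[6,22,6] → █
    (5,6)@(11, 13): e=[40,22,-28] → ·
    (4,9)@(9, 19): e=[0,34,0] → ·  [on edge]
  covered (8 px):
    · · · · · ·
    · · · · █ ·
    · · · · █ ·
    · · · · █ ·
    · · · · █ ·
    · · · · █ ·
    · · · · █ ·
    · · · · █ ·
    · · · · █ ·
    · · · · · ·
    · · · · · ·
    · · · · · ·
T3:
  2·area = 36
  edge (10, 6)→(4, 10): d=(-6,4) right/bottom  bias=-1
  edge (4, 10)→(4, 4): d=(0,-6) top-left  bias=+0
  edge (4, 4)→(10, 6): d=(6,2) right/bottom  bias=-1
    (0,1)@(1, 3): e=[54,-18,0] → ·  [on edge]
    (2,2)@(5, 5): e=[26,6,4] → █
    (3,2)@(7, 5): e=[18,18,0] → ·  [on edge]
    (2,3)@(5, 7): e=[14,6,16] → █
    (3,3)@(7, 7): e=[6,18,12] → █
    (4,3)@(9, 7): e=[-2,30,8] → ·
    (2,4)@(5, 9): e=[2,6,28] → █
    (3,4)@(7, 9): e=[-6,18,24] → ·
    (2,5)@(5, 11): e=[-10,6,40] → ·
  covered (4 px):
    · · · · · ·
    · · · · · ·
    · · █ · · ·
    · · █ █ · ·
    · · █ · · ·
    · · · · · ·
    · · · · · ·
    · · · · · ·
    · · · · · ·
    · · · · · ·
    · · · · · ·
    · · · · · ·
T4:
  2·area = 164
  edge (8, 2)→(10, 22): d=(2,20) right/bottom  bias=-1
  edge (10, 22)→(0, 4): d=(-10,-18) top-left  bias=+0
  edge (0, 4)→(8, 2): d=(8,-2) top-left  bias=+0
    (2,1)@(5, 3): e=[62,100,2] → █
    (3,1)@(7, 3): e=[22,136,6] → █
    (4,1)@(9, 3): e=[-18,172,10] → ·
    (0,2)@(1, 5): e=[146,8,10] → █
    (1,2)@(3, 5): e=[106,44,14] → █
    (4,2)@(9, 5): e=[-14,152,26] → ·
    (0,3)@(1, 7): e=[150,-12,26] → ·
    (1,3)@(3, 7): e=[110,24,30] → █
    (4,3)@(9, 7): e=[-10,132,42] → ·
    (1,4)@(3, 9): e=[114,4,46] → █
    (4,4)@(9, 9): e=[-6,112,58] → ·
    (1,5)@(3, 11): e=[118,-16,62] → ·
    (2,6)@(5, 13): e=[82,0,82] → █  [on edge]
  covered (21 px):
    · · · · · ·
    · · █ █ · ·
    █ █ █ █ · ·
    · █ █ █ · ·
    · █ █ █ · ·
    · · █ █ · ·
    · · █ █ █ ·
    · · · █ █ ·
    · · · · █ ·
    · · · · █ ·
    · · · · · ·
    · · · · · ·

Final: [[2,4],[3,4],[2,5],[3,5],[2,6],[3,6],[2,7],[2,8],[2,9]]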